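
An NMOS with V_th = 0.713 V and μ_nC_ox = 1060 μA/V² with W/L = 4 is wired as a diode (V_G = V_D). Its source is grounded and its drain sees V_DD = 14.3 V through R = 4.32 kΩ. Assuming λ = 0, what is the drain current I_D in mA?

I_D = 2.88 mA

With gate tied to drain, V_GS = V_DS ≥ V_GS − V_th, so the device is in saturation.
k_n = μ_nC_ox · (W/L) = 4.24 mA/V².
KCL at the drain: ½ k_n (V_GS − V_th)² = (V_DD − V_GS)/R.
Let x = V_GS − 0.713. Then 9.16 x² + x − 13.59 = 0, giving x = 1.16 V (positive root), so V_GS = 1.88 V.
I_D = (V_DD − V_GS)/R = (14.3 − 1.88) / 4.32 = 2.88 mA.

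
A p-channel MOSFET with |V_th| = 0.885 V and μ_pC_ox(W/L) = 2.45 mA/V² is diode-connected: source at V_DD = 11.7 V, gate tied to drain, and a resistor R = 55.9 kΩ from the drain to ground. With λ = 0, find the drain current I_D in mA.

I_D = 0.186 mA

With gate tied to drain, V_SG = V_SD ≥ V_SG − |V_th|, so the device is in saturation.
KCL at the drain: ½ k_p (V_SG − |V_th|)² = (V_DD − V_SG)/R.
Let x = V_SG − 0.885. Then 68.5 x² + x − 10.81 = 0, giving x = 0.39 V (positive root), so V_SG = 1.28 V.
I_D = (V_DD − V_SG)/R = (11.7 − 1.28) / 55.9 = 0.186 mA.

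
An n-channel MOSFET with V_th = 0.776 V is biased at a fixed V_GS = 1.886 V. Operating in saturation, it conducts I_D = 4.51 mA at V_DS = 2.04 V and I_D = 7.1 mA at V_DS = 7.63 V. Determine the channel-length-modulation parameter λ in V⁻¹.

λ = 0.130 V⁻¹

With V_GS fixed, I_D ∝ (1 + λ V_DS) in saturation, so I_D2/I_D1 = (1 + λ V_DS2)/(1 + λ V_DS1).
7.1/4.51 = 1.574 = (1 + 7.63 λ)/(1 + 2.04 λ).
Solving: λ (I_D1 V_DS2 − I_D2 V_DS1) = I_D2 − I_D1, so λ = (7.1 − 4.51) / (4.51 × 7.63 − 7.1 × 2.04) = 2.59 / 19.9 = 0.13 V⁻¹.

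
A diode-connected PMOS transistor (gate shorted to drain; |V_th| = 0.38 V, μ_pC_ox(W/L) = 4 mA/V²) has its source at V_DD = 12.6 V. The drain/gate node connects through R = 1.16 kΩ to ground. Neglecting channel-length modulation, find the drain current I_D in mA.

With gate tied to drain, V_SG = V_SD ≥ V_SG − |V_th|, so the device is in saturation.
KCL at the drain: ½ k_p (V_SG − |V_th|)² = (V_DD − V_SG)/R.
Let x = V_SG − 0.38. Then 2.32 x² + x − 12.22 = 0, giving x = 2.09 V (positive root), so V_SG = 2.47 V.
I_D = (V_DD − V_SG)/R = (12.6 − 2.47) / 1.16 = 8.73 mA.

I_D = 8.73 mA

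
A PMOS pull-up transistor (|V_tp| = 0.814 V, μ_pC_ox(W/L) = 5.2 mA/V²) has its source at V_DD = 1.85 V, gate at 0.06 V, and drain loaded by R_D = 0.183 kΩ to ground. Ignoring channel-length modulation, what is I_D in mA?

V_SG = V_DD − V_G = 1.85 − 0.06 = 1.79 V, so V_ov = 1.79 − 0.814 = 0.976 V.
Assume saturation: I_D = ½ k_p V_ov² = 0.5 × 5.2 × 0.976² = 2.48 mA, giving V_SD = V_DD − I_D R_D = 1.85 − 2.48 × 0.183 = 1.4 V.
V_SD = 1.4 V ≥ V_ov = 0.976 V, confirming saturation.

I_D = 2.48 mA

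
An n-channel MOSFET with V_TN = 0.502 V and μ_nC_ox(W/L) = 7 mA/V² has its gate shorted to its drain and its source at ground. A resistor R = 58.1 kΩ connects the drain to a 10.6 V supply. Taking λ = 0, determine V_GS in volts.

V_GS = 0.722 V

With gate tied to drain, V_GS = V_DS ≥ V_GS − V_TN, so the device is in saturation.
KCL at the drain: ½ k_n (V_GS − V_TN)² = (V_DD − V_GS)/R.
Let x = V_GS − 0.502. Then 203 x² + x − 10.1 = 0, giving x = 0.22 V (positive root), so V_GS = 0.722 V.
I_D = (V_DD − V_GS)/R = (10.6 − 0.722) / 58.1 = 0.17 mA.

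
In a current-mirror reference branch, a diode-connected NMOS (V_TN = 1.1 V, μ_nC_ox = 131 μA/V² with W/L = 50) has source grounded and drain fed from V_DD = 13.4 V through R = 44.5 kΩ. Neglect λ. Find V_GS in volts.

With gate tied to drain, V_GS = V_DS ≥ V_GS − V_TN, so the device is in saturation.
k_n = μ_nC_ox · (W/L) = 6.55 mA/V².
KCL at the drain: ½ k_n (V_GS − V_TN)² = (V_DD − V_GS)/R.
Let x = V_GS − 1.1. Then 146 x² + x − 12.3 = 0, giving x = 0.287 V (positive root), so V_GS = 1.39 V.
I_D = (V_DD − V_GS)/R = (13.4 − 1.39) / 44.5 = 0.27 mA.

V_GS = 1.39 V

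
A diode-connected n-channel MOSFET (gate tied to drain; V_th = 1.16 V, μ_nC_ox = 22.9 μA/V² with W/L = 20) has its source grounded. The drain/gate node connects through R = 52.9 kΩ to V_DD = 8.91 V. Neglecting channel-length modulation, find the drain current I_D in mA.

With gate tied to drain, V_GS = V_DS ≥ V_GS − V_th, so the device is in saturation.
k_n = μ_nC_ox · (W/L) = 0.458 mA/V².
KCL at the drain: ½ k_n (V_GS − V_th)² = (V_DD − V_GS)/R.
Let x = V_GS − 1.16. Then 12.1 x² + x − 7.75 = 0, giving x = 0.76 V (positive root), so V_GS = 1.92 V.
I_D = (V_DD − V_GS)/R = (8.91 − 1.92) / 52.9 = 0.132 mA.

I_D = 0.132 mA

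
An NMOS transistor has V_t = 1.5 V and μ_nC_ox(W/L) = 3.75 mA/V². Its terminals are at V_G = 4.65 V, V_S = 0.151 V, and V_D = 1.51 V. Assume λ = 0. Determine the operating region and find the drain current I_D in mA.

Triode; I_D = 11.8 mA

V_GS = V_G − V_S = 4.65 − 0.151 = 4.5 V; V_DS = V_D − V_S = 1.51 − 0.151 = 1.36 V.
V_ov = V_GS − V_t = 4.5 − 1.5 = 3 V.
Since V_DS = 1.36 V < V_ov = 3 V, the device is in the triode region.
I_D = k_n [V_ov · V_DS − ½ V_DS²] = 3.75 × [3 × 1.36 − 0.5 × 1.36²] = 11.8 mA.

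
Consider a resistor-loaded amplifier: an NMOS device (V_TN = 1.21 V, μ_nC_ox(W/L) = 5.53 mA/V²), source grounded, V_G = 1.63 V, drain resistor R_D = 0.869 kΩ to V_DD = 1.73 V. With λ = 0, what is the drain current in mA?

V_GS = V_G = 1.63 V, so V_ov = 1.63 − 1.21 = 0.42 V.
Assume saturation: I_D = ½ k_n V_ov² = 0.5 × 5.53 × 0.42² = 0.488 mA, giving V_DS = V_DD − I_D R_D = 1.73 − 0.488 × 0.869 = 1.31 V.
V_DS = 1.31 V ≥ V_ov = 0.42 V, confirming saturation.

I_D = 0.488 mA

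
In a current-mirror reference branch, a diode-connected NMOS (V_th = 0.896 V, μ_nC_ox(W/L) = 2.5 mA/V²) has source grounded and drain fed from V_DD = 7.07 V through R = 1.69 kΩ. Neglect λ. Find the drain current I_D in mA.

With gate tied to drain, V_GS = V_DS ≥ V_GS − V_th, so the device is in saturation.
KCL at the drain: ½ k_n (V_GS − V_th)² = (V_DD − V_GS)/R.
Let x = V_GS − 0.896. Then 2.11 x² + x − 6.174 = 0, giving x = 1.49 V (positive root), so V_GS = 2.39 V.
I_D = (V_DD − V_GS)/R = (7.07 − 2.39) / 1.69 = 2.77 mA.

I_D = 2.77 mA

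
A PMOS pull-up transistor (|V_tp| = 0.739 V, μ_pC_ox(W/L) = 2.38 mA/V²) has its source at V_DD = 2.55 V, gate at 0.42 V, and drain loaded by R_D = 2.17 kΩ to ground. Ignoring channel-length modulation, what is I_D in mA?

V_SG = V_DD − V_G = 2.55 − 0.42 = 2.13 V, so V_ov = 2.13 − 0.739 = 1.39 V.
Assume saturation: I_D = ½ k_p V_ov² = 0.5 × 2.38 × 1.39² = 2.3 mA, giving V_SD = V_DD − I_D R_D = 2.55 − 2.3 × 2.17 = -2.45 V.
But -2.45 V < V_ov = 1.39 V, so the device is actually in triode.
In triode I_D = k_p[V_ov V_SD − ½ V_SD²] and I_D = (V_DD − V_SD)/R_D. Equating: 2.58 V_SD² − 8.184 V_SD + 2.55 = 0, giving V_SD = 0.35 V (the root below V_ov).
I_D = (2.55 − 0.35) / 2.17 = 1.01 mA.

I_D = 1.01 mA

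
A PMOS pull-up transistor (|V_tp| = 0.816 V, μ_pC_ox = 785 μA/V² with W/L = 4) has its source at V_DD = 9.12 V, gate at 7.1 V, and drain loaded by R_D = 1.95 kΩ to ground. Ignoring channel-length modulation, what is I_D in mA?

I_D = 2.28 mA

V_SG = V_DD − V_G = 9.12 − 7.1 = 2.02 V, so V_ov = 2.02 − 0.816 = 1.2 V.
k_p = μ_pC_ox · (W/L) = 3.14 mA/V².
Assume saturation: I_D = ½ k_p V_ov² = 0.5 × 3.14 × 1.2² = 2.28 mA, giving V_SD = V_DD − I_D R_D = 9.12 − 2.28 × 1.95 = 4.68 V.
V_SD = 4.68 V ≥ V_ov = 1.2 V, confirming saturation.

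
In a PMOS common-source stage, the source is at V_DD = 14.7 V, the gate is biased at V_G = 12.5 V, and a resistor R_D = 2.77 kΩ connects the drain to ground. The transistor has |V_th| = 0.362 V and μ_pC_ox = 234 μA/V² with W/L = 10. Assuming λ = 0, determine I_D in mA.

I_D = 3.95 mA

V_SG = V_DD − V_G = 14.7 − 12.5 = 2.2 V, so V_ov = 2.2 − 0.362 = 1.84 V.
k_p = μ_pC_ox · (W/L) = 2.34 mA/V².
Assume saturation: I_D = ½ k_p V_ov² = 0.5 × 2.34 × 1.84² = 3.95 mA, giving V_SD = V_DD − I_D R_D = 14.7 − 3.95 × 2.77 = 3.75 V.
V_SD = 3.75 V ≥ V_ov = 1.84 V, confirming saturation.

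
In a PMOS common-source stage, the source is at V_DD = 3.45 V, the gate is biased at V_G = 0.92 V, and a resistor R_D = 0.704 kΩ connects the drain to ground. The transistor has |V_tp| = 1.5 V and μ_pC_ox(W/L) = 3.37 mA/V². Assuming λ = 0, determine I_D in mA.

I_D = 1.79 mA

V_SG = V_DD − V_G = 3.45 − 0.92 = 2.53 V, so V_ov = 2.53 − 1.5 = 1.03 V.
Assume saturation: I_D = ½ k_p V_ov² = 0.5 × 3.37 × 1.03² = 1.79 mA, giving V_SD = V_DD − I_D R_D = 3.45 − 1.79 × 0.704 = 2.19 V.
V_SD = 2.19 V ≥ V_ov = 1.03 V, confirming saturation.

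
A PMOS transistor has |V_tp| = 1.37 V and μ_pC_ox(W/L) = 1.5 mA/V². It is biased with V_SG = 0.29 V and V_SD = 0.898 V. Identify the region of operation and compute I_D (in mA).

V_SG = 0.29 V < |V_tp| = 1.37 V, so the transistor is in cutoff.

Cutoff; I_D = 0 mA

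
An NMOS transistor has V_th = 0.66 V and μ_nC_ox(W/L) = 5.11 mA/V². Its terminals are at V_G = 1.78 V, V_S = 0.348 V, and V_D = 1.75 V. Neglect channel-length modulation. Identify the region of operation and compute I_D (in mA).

V_GS = V_G − V_S = 1.78 − 0.348 = 1.43 V; V_DS = V_D − V_S = 1.75 − 0.348 = 1.4 V.
V_ov = V_GS − V_th = 1.43 − 0.66 = 0.772 V.
Since V_DS = 1.4 V ≥ V_ov = 0.772 V, the device is in saturation.
I_D = ½ k_n V_ov² = 0.5 × 5.11 × 0.772² = 1.52 mA.

Saturation; I_D = 1.52 mA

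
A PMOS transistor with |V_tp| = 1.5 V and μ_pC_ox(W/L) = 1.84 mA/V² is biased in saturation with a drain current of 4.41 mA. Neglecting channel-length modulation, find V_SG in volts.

In saturation I_D = ½ k_p (V_SG − |V_tp|)², so V_SG − |V_tp| = √(2 I_D / k_p) = √(2 × 4.41 / 1.84) = 2.19 V.
V_SG = 1.5 + 2.19 = 3.69 V.

V_SG = 3.69 V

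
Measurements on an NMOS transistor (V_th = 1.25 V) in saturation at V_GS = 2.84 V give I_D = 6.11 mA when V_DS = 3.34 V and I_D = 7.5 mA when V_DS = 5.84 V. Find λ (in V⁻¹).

With V_GS fixed, I_D ∝ (1 + λ V_DS) in saturation, so I_D2/I_D1 = (1 + λ V_DS2)/(1 + λ V_DS1).
7.5/6.11 = 1.227 = (1 + 5.84 λ)/(1 + 3.34 λ).
Solving: λ (I_D1 V_DS2 − I_D2 V_DS1) = I_D2 − I_D1, so λ = (7.5 − 6.11) / (6.11 × 5.84 − 7.5 × 3.34) = 1.39 / 10.6 = 0.131 V⁻¹.

λ = 0.131 V⁻¹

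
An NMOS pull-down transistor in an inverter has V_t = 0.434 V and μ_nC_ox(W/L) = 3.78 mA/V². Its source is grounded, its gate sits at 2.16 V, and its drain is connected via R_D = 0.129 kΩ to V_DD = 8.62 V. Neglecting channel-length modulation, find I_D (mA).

V_GS = V_G = 2.16 V, so V_ov = 2.16 − 0.434 = 1.73 V.
Assume saturation: I_D = ½ k_n V_ov² = 0.5 × 3.78 × 1.73² = 5.63 mA, giving V_DS = V_DD − I_D R_D = 8.62 − 5.63 × 0.129 = 7.89 V.
V_DS = 7.89 V ≥ V_ov = 1.73 V, confirming saturation.

I_D = 5.63 mA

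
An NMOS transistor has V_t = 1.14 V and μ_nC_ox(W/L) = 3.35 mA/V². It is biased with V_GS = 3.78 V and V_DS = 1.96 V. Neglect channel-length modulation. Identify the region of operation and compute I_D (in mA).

V_ov = V_GS − V_t = 3.78 − 1.14 = 2.64 V.
Since V_DS = 1.96 V < V_ov = 2.64 V, the device is in the triode region.
I_D = k_n [V_ov · V_DS − ½ V_DS²] = 3.35 × [2.64 × 1.96 − 0.5 × 1.96²] = 10.9 mA.

Triode; I_D = 10.9 mA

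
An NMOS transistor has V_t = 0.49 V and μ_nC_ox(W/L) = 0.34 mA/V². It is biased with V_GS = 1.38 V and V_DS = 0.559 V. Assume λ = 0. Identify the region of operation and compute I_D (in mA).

V_ov = V_GS − V_t = 1.38 − 0.49 = 0.89 V.
Since V_DS = 0.559 V < V_ov = 0.89 V, the device is in the triode region.
I_D = k_n [V_ov · V_DS − ½ V_DS²] = 0.34 × [0.89 × 0.559 − 0.5 × 0.559²] = 0.116 mA.

Triode; I_D = 0.116 mA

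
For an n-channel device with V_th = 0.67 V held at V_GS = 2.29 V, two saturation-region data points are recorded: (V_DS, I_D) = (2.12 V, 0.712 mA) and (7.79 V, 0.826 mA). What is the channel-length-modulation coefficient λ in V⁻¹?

With V_GS fixed, I_D ∝ (1 + λ V_DS) in saturation, so I_D2/I_D1 = (1 + λ V_DS2)/(1 + λ V_DS1).
0.826/0.712 = 1.16 = (1 + 7.79 λ)/(1 + 2.12 λ).
Solving: λ (I_D1 V_DS2 − I_D2 V_DS1) = I_D2 − I_D1, so λ = (0.826 − 0.712) / (0.712 × 7.79 − 0.826 × 2.12) = 0.114 / 3.8 = 0.03 V⁻¹.

λ = 0.0300 V⁻¹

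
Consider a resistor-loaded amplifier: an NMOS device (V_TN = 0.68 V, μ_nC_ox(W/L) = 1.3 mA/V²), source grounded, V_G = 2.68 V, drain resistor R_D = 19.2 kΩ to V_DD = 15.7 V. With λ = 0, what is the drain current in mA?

I_D = 0.800 mA

V_GS = V_G = 2.68 V, so V_ov = 2.68 − 0.68 = 2 V.
Assume saturation: I_D = ½ k_n V_ov² = 0.5 × 1.3 × 2² = 2.6 mA, giving V_DS = V_DD − I_D R_D = 15.7 − 2.6 × 19.2 = -34.2 V.
But -34.2 V < V_ov = 2 V, so the device is actually in triode.
In triode I_D = k_n[V_ov V_DS − ½ V_DS²] and I_D = (V_DD − V_DS)/R_D. Equating: 12.5 V_DS² − 50.92 V_DS + 15.7 = 0, giving V_DS = 0.336 V (the root below V_ov).
I_D = (15.7 − 0.336) / 19.2 = 0.8 mA.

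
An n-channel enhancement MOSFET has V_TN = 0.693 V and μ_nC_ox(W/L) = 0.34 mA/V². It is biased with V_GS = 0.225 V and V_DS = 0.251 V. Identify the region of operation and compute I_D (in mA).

Cutoff; I_D = 0 mA

V_GS = 0.225 V < V_TN = 0.693 V, so the transistor is in cutoff.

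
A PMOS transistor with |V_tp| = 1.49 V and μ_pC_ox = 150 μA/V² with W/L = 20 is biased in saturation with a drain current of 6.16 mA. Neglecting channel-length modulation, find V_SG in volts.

k_p = μ_pC_ox · (W/L) = 3 mA/V².
In saturation I_D = ½ k_p (V_SG − |V_tp|)², so V_SG − |V_tp| = √(2 I_D / k_p) = √(2 × 6.16 / 3) = 2.03 V.
V_SG = 1.49 + 2.03 = 3.52 V.

V_SG = 3.52 V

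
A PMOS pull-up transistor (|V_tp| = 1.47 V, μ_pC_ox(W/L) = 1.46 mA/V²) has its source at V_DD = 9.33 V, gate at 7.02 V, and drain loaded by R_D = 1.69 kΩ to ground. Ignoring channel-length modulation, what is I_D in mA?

I_D = 0.515 mA

V_SG = V_DD − V_G = 9.33 − 7.02 = 2.31 V, so V_ov = 2.31 − 1.47 = 0.84 V.
Assume saturation: I_D = ½ k_p V_ov² = 0.5 × 1.46 × 0.84² = 0.515 mA, giving V_SD = V_DD − I_D R_D = 9.33 − 0.515 × 1.69 = 8.46 V.
V_SD = 8.46 V ≥ V_ov = 0.84 V, confirming saturation.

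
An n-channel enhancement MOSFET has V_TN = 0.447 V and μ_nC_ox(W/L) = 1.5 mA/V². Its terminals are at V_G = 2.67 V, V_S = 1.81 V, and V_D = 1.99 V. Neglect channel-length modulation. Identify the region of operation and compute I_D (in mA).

Triode; I_D = 0.0872 mA

V_GS = V_G − V_S = 2.67 − 1.81 = 0.86 V; V_DS = V_D − V_S = 1.99 − 1.81 = 0.18 V.
V_ov = V_GS − V_TN = 0.86 − 0.447 = 0.413 V.
Since V_DS = 0.18 V < V_ov = 0.413 V, the device is in the triode region.
I_D = k_n [V_ov · V_DS − ½ V_DS²] = 1.5 × [0.413 × 0.18 − 0.5 × 0.18²] = 0.0872 mA.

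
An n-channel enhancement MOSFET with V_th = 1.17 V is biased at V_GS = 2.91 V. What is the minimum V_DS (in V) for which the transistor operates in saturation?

V_DS,sat = 1.74 V

The boundary between triode and saturation is V_DS = V_GS − V_th = V_ov.
V_ov = 2.91 − 1.17 = 1.74 V.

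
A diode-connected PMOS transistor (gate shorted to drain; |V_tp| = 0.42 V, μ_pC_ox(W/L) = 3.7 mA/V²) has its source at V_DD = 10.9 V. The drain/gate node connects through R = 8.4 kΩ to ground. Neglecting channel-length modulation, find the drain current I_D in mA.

I_D = 1.15 mA

With gate tied to drain, V_SG = V_SD ≥ V_SG − |V_tp|, so the device is in saturation.
KCL at the drain: ½ k_p (V_SG − |V_tp|)² = (V_DD − V_SG)/R.
Let x = V_SG − 0.42. Then 15.5 x² + x − 10.48 = 0, giving x = 0.79 V (positive root), so V_SG = 1.21 V.
I_D = (V_DD − V_SG)/R = (10.9 − 1.21) / 8.4 = 1.15 mA.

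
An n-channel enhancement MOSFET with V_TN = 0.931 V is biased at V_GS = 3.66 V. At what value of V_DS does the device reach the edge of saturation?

V_DS,sat = 2.73 V

The boundary between triode and saturation is V_DS = V_GS − V_TN = V_ov.
V_ov = 3.66 − 0.931 = 2.73 V.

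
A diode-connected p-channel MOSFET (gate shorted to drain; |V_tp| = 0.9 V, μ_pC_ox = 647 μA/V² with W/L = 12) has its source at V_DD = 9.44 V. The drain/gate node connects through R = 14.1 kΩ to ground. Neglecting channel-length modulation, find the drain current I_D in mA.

I_D = 0.578 mA

With gate tied to drain, V_SG = V_SD ≥ V_SG − |V_tp|, so the device is in saturation.
k_p = μ_pC_ox · (W/L) = 7.764 mA/V².
KCL at the drain: ½ k_p (V_SG − |V_tp|)² = (V_DD − V_SG)/R.
Let x = V_SG − 0.9. Then 54.7 x² + x − 8.54 = 0, giving x = 0.386 V (positive root), so V_SG = 1.29 V.
I_D = (V_DD − V_SG)/R = (9.44 − 1.29) / 14.1 = 0.578 mA.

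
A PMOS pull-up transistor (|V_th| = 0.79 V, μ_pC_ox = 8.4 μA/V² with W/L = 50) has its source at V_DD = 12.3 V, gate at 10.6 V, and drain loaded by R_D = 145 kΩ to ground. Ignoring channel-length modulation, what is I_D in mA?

I_D = 0.0831 mA

V_SG = V_DD − V_G = 12.3 − 10.6 = 1.7 V, so V_ov = 1.7 − 0.79 = 0.91 V.
k_p = μ_pC_ox · (W/L) = 0.42 mA/V².
Assume saturation: I_D = ½ k_p V_ov² = 0.5 × 0.42 × 0.91² = 0.174 mA, giving V_SD = V_DD − I_D R_D = 12.3 − 0.174 × 145 = -12.9 V.
But -12.9 V < V_ov = 0.91 V, so the device is actually in triode.
In triode I_D = k_p[V_ov V_SD − ½ V_SD²] and I_D = (V_DD − V_SD)/R_D. Equating: 30.4 V_SD² − 56.42 V_SD + 12.3 = 0, giving V_SD = 0.252 V (the root below V_ov).
I_D = (12.3 − 0.252) / 145 = 0.0831 mA.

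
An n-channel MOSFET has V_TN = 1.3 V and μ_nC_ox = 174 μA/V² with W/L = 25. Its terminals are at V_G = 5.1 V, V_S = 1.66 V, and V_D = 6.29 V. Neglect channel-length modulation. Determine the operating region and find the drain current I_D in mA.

V_GS = V_G − V_S = 5.1 − 1.66 = 3.44 V; V_DS = V_D − V_S = 6.29 − 1.66 = 4.63 V.
k_n = μ_nC_ox · (W/L) = 4.35 mA/V².
V_ov = V_GS − V_TN = 3.44 − 1.3 = 2.14 V.
Since V_DS = 4.63 V ≥ V_ov = 2.14 V, the device is in saturation.
I_D = ½ k_n V_ov² = 0.5 × 4.35 × 2.14² = 9.96 mA.

Saturation; I_D = 9.96 mA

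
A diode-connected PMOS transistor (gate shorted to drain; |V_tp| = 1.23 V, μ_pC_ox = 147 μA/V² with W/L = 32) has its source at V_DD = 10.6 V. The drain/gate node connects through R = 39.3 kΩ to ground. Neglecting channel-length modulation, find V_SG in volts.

With gate tied to drain, V_SG = V_SD ≥ V_SG − |V_tp|, so the device is in saturation.
k_p = μ_pC_ox · (W/L) = 4.704 mA/V².
KCL at the drain: ½ k_p (V_SG − |V_tp|)² = (V_DD − V_SG)/R.
Let x = V_SG − 1.23. Then 92.4 x² + x − 9.37 = 0, giving x = 0.313 V (positive root), so V_SG = 1.54 V.
I_D = (V_DD − V_SG)/R = (10.6 − 1.54) / 39.3 = 0.23 mA.

V_SG = 1.54 V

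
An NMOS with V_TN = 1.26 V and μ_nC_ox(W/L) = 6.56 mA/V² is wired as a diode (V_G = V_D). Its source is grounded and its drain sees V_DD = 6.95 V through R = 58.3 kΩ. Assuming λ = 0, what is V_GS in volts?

V_GS = 1.43 V

With gate tied to drain, V_GS = V_DS ≥ V_GS − V_TN, so the device is in saturation.
KCL at the drain: ½ k_n (V_GS − V_TN)² = (V_DD − V_GS)/R.
Let x = V_GS − 1.26. Then 191 x² + x − 5.69 = 0, giving x = 0.17 V (positive root), so V_GS = 1.43 V.
I_D = (V_DD − V_GS)/R = (6.95 − 1.43) / 58.3 = 0.0947 mA.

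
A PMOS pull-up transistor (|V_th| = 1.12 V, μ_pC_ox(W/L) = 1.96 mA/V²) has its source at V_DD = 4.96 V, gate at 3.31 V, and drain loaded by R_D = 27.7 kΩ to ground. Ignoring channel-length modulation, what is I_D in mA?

I_D = 0.172 mA

V_SG = V_DD − V_G = 4.96 − 3.31 = 1.65 V, so V_ov = 1.65 − 1.12 = 0.53 V.
Assume saturation: I_D = ½ k_p V_ov² = 0.5 × 1.96 × 0.53² = 0.275 mA, giving V_SD = V_DD − I_D R_D = 4.96 − 0.275 × 27.7 = -2.67 V.
But -2.67 V < V_ov = 0.53 V, so the device is actually in triode.
In triode I_D = k_p[V_ov V_SD − ½ V_SD²] and I_D = (V_DD − V_SD)/R_D. Equating: 27.1 V_SD² − 29.77 V_SD + 4.96 = 0, giving V_SD = 0.205 V (the root below V_ov).
I_D = (4.96 − 0.205) / 27.7 = 0.172 mA.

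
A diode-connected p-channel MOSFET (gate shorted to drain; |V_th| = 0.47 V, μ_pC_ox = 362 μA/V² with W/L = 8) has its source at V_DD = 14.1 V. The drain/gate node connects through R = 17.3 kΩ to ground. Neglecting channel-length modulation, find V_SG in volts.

With gate tied to drain, V_SG = V_SD ≥ V_SG − |V_th|, so the device is in saturation.
k_p = μ_pC_ox · (W/L) = 2.896 mA/V².
KCL at the drain: ½ k_p (V_SG − |V_th|)² = (V_DD − V_SG)/R.
Let x = V_SG − 0.47. Then 25.1 x² + x − 13.63 = 0, giving x = 0.718 V (positive root), so V_SG = 1.19 V.
I_D = (V_DD − V_SG)/R = (14.1 − 1.19) / 17.3 = 0.746 mA.

V_SG = 1.19 V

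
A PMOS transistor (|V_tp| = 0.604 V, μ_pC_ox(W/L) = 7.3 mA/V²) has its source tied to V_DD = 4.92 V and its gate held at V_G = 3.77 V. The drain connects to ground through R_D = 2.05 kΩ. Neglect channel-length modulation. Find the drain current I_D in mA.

V_SG = V_DD − V_G = 4.92 − 3.77 = 1.15 V, so V_ov = 1.15 − 0.604 = 0.546 V.
Assume saturation: I_D = ½ k_p V_ov² = 0.5 × 7.3 × 0.546² = 1.09 mA, giving V_SD = V_DD − I_D R_D = 4.92 − 1.09 × 2.05 = 2.69 V.
V_SD = 2.69 V ≥ V_ov = 0.546 V, confirming saturation.

I_D = 1.09 mA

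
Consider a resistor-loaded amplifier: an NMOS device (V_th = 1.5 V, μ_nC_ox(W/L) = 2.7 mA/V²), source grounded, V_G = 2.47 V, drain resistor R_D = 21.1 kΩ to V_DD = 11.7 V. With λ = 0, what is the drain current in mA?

V_GS = V_G = 2.47 V, so V_ov = 2.47 − 1.5 = 0.97 V.
Assume saturation: I_D = ½ k_n V_ov² = 0.5 × 2.7 × 0.97² = 1.27 mA, giving V_DS = V_DD − I_D R_D = 11.7 − 1.27 × 21.1 = -15.1 V.
But -15.1 V < V_ov = 0.97 V, so the device is actually in triode.
In triode I_D = k_n[V_ov V_DS − ½ V_DS²] and I_D = (V_DD − V_DS)/R_D. Equating: 28.5 V_DS² − 56.26 V_DS + 11.7 = 0, giving V_DS = 0.236 V (the root below V_ov).
I_D = (11.7 − 0.236) / 21.1 = 0.543 mA.

I_D = 0.543 mA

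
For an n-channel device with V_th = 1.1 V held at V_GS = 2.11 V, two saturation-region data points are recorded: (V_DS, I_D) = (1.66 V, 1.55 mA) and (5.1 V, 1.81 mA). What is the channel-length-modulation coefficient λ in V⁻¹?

λ = 0.0531 V⁻¹

With V_GS fixed, I_D ∝ (1 + λ V_DS) in saturation, so I_D2/I_D1 = (1 + λ V_DS2)/(1 + λ V_DS1).
1.81/1.55 = 1.168 = (1 + 5.1 λ)/(1 + 1.66 λ).
Solving: λ (I_D1 V_DS2 − I_D2 V_DS1) = I_D2 − I_D1, so λ = (1.81 − 1.55) / (1.55 × 5.1 − 1.81 × 1.66) = 0.26 / 4.9 = 0.0531 V⁻¹.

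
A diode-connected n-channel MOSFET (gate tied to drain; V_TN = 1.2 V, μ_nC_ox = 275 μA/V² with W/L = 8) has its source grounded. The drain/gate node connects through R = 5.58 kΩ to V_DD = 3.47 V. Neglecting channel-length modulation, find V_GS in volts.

With gate tied to drain, V_GS = V_DS ≥ V_GS − V_TN, so the device is in saturation.
k_n = μ_nC_ox · (W/L) = 2.2 mA/V².
KCL at the drain: ½ k_n (V_GS − V_TN)² = (V_DD − V_GS)/R.
Let x = V_GS − 1.2. Then 6.14 x² + x − 2.27 = 0, giving x = 0.532 V (positive root), so V_GS = 1.73 V.
I_D = (V_DD − V_GS)/R = (3.47 − 1.73) / 5.58 = 0.311 mA.

V_GS = 1.73 V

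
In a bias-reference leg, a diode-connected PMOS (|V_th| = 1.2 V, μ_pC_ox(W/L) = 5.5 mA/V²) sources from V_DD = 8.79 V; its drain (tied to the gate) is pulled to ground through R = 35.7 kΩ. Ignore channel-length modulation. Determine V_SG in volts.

V_SG = 1.47 V

With gate tied to drain, V_SG = V_SD ≥ V_SG − |V_th|, so the device is in saturation.
KCL at the drain: ½ k_p (V_SG − |V_th|)² = (V_DD − V_SG)/R.
Let x = V_SG − 1.2. Then 98.2 x² + x − 7.59 = 0, giving x = 0.273 V (positive root), so V_SG = 1.47 V.
I_D = (V_DD − V_SG)/R = (8.79 − 1.47) / 35.7 = 0.205 mA.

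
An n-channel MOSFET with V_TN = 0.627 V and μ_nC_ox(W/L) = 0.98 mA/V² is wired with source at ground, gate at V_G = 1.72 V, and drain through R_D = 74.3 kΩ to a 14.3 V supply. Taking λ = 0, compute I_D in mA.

V_GS = V_G = 1.72 V, so V_ov = 1.72 − 0.627 = 1.09 V.
Assume saturation: I_D = ½ k_n V_ov² = 0.5 × 0.98 × 1.09² = 0.585 mA, giving V_DS = V_DD − I_D R_D = 14.3 − 0.585 × 74.3 = -29.2 V.
But -29.2 V < V_ov = 1.09 V, so the device is actually in triode.
In triode I_D = k_n[V_ov V_DS − ½ V_DS²] and I_D = (V_DD − V_DS)/R_D. Equating: 36.4 V_DS² − 80.59 V_DS + 14.3 = 0, giving V_DS = 0.195 V (the root below V_ov).
I_D = (14.3 − 0.195) / 74.3 = 0.19 mA.

I_D = 0.190 mA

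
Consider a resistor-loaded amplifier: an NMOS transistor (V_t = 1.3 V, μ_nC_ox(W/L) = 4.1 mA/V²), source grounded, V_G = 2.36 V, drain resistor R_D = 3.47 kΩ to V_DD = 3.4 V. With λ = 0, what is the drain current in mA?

V_GS = V_G = 2.36 V, so V_ov = 2.36 − 1.3 = 1.06 V.
Assume saturation: I_D = ½ k_n V_ov² = 0.5 × 4.1 × 1.06² = 2.3 mA, giving V_DS = V_DD − I_D R_D = 3.4 − 2.3 × 3.47 = -4.59 V.
But -4.59 V < V_ov = 1.06 V, so the device is actually in triode.
In triode I_D = k_n[V_ov V_DS − ½ V_DS²] and I_D = (V_DD − V_DS)/R_D. Equating: 7.11 V_DS² − 16.08 V_DS + 3.4 = 0, giving V_DS = 0.236 V (the root below V_ov).
I_D = (3.4 − 0.236) / 3.47 = 0.912 mA.

I_D = 0.912 mA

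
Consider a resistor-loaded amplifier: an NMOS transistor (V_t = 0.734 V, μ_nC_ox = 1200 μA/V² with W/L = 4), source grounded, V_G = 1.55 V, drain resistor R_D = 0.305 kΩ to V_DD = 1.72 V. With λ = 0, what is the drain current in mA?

V_GS = V_G = 1.55 V, so V_ov = 1.55 − 0.734 = 0.816 V.
k_n = μ_nC_ox · (W/L) = 4.8 mA/V².
Assume saturation: I_D = ½ k_n V_ov² = 0.5 × 4.8 × 0.816² = 1.6 mA, giving V_DS = V_DD − I_D R_D = 1.72 − 1.6 × 0.305 = 1.23 V.
V_DS = 1.23 V ≥ V_ov = 0.816 V, confirming saturation.

I_D = 1.60 mA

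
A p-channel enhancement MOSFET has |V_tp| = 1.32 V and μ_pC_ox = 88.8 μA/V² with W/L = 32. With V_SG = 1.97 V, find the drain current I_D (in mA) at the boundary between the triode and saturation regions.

I_D = 0.600 mA

At the boundary V_SD = V_ov = V_SG − |V_tp| = 1.97 − 1.32 = 0.65 V.
k_p = μ_pC_ox · (W/L) = 2.842 mA/V².
I_D = ½ k_p V_ov² = 0.5 × 2.842 × 0.65² = 0.6 mA.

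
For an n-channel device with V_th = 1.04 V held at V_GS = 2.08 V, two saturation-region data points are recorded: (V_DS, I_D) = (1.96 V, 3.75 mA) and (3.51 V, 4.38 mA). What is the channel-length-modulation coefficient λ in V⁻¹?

With V_GS fixed, I_D ∝ (1 + λ V_DS) in saturation, so I_D2/I_D1 = (1 + λ V_DS2)/(1 + λ V_DS1).
4.38/3.75 = 1.168 = (1 + 3.51 λ)/(1 + 1.96 λ).
Solving: λ (I_D1 V_DS2 − I_D2 V_DS1) = I_D2 − I_D1, so λ = (4.38 − 3.75) / (3.75 × 3.51 − 4.38 × 1.96) = 0.63 / 4.58 = 0.138 V⁻¹.

λ = 0.138 V⁻¹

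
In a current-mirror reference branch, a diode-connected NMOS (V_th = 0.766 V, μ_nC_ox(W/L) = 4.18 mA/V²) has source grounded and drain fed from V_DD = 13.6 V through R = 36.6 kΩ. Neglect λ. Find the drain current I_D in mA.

With gate tied to drain, V_GS = V_DS ≥ V_GS − V_th, so the device is in saturation.
KCL at the drain: ½ k_n (V_GS − V_th)² = (V_DD − V_GS)/R.
Let x = V_GS − 0.766. Then 76.5 x² + x − 12.83 = 0, giving x = 0.403 V (positive root), so V_GS = 1.17 V.
I_D = (V_DD − V_GS)/R = (13.6 − 1.17) / 36.6 = 0.34 mA.

I_D = 0.340 mA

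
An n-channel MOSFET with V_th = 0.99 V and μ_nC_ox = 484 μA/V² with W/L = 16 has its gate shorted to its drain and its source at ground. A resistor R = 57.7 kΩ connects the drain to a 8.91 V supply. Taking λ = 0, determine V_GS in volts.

With gate tied to drain, V_GS = V_DS ≥ V_GS − V_th, so the device is in saturation.
k_n = μ_nC_ox · (W/L) = 7.744 mA/V².
KCL at the drain: ½ k_n (V_GS − V_th)² = (V_DD − V_GS)/R.
Let x = V_GS − 0.99. Then 223 x² + x − 7.92 = 0, giving x = 0.186 V (positive root), so V_GS = 1.18 V.
I_D = (V_DD − V_GS)/R = (8.91 − 1.18) / 57.7 = 0.134 mA.

V_GS = 1.18 V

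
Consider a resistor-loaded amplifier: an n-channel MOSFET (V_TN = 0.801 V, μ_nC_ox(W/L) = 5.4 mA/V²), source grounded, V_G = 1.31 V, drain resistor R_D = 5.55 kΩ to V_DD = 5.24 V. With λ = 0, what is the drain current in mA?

I_D = 0.700 mA

V_GS = V_G = 1.31 V, so V_ov = 1.31 − 0.801 = 0.509 V.
Assume saturation: I_D = ½ k_n V_ov² = 0.5 × 5.4 × 0.509² = 0.7 mA, giving V_DS = V_DD − I_D R_D = 5.24 − 0.7 × 5.55 = 1.36 V.
V_DS = 1.36 V ≥ V_ov = 0.509 V, confirming saturation.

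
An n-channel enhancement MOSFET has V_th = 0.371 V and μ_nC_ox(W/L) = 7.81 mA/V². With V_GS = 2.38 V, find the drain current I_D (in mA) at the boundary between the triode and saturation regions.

At the boundary V_DS = V_ov = V_GS − V_th = 2.38 − 0.371 = 2.01 V.
I_D = ½ k_n V_ov² = 0.5 × 7.81 × 2.01² = 15.8 mA.

I_D = 15.8 mA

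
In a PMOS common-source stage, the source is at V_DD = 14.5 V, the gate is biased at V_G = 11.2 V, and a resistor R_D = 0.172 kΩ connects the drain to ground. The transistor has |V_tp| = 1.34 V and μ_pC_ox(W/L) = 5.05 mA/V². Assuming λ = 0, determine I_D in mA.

I_D = 9.70 mA

V_SG = V_DD − V_G = 14.5 − 11.2 = 3.3 V, so V_ov = 3.3 − 1.34 = 1.96 V.
Assume saturation: I_D = ½ k_p V_ov² = 0.5 × 5.05 × 1.96² = 9.7 mA, giving V_SD = V_DD − I_D R_D = 14.5 − 9.7 × 0.172 = 12.8 V.
V_SD = 12.8 V ≥ V_ov = 1.96 V, confirming saturation.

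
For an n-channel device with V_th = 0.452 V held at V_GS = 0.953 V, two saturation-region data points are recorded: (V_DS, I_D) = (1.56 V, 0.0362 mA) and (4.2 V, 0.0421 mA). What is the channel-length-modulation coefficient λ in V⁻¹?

With V_GS fixed, I_D ∝ (1 + λ V_DS) in saturation, so I_D2/I_D1 = (1 + λ V_DS2)/(1 + λ V_DS1).
0.0421/0.0362 = 1.163 = (1 + 4.2 λ)/(1 + 1.56 λ).
Solving: λ (I_D1 V_DS2 − I_D2 V_DS1) = I_D2 − I_D1, so λ = (0.0421 − 0.0362) / (0.0362 × 4.2 − 0.0421 × 1.56) = 0.0059 / 0.0864 = 0.0683 V⁻¹.

λ = 0.0683 V⁻¹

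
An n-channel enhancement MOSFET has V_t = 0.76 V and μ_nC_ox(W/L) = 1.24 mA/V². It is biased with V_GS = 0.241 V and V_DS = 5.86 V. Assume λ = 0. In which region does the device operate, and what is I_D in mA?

Cutoff; I_D = 0 mA

V_GS = 0.241 V < V_t = 0.76 V, so the transistor is in cutoff.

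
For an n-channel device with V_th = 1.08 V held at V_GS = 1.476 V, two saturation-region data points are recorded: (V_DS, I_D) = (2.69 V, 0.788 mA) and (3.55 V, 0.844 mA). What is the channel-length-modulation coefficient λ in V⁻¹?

λ = 0.106 V⁻¹

With V_GS fixed, I_D ∝ (1 + λ V_DS) in saturation, so I_D2/I_D1 = (1 + λ V_DS2)/(1 + λ V_DS1).
0.844/0.788 = 1.071 = (1 + 3.55 λ)/(1 + 2.69 λ).
Solving: λ (I_D1 V_DS2 − I_D2 V_DS1) = I_D2 − I_D1, so λ = (0.844 − 0.788) / (0.788 × 3.55 − 0.844 × 2.69) = 0.056 / 0.527 = 0.106 V⁻¹.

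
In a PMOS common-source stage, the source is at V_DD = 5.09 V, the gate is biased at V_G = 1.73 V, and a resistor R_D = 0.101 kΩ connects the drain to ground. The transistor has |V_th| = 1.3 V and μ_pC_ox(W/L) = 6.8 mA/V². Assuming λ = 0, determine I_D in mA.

V_SG = V_DD − V_G = 5.09 − 1.73 = 3.36 V, so V_ov = 3.36 − 1.3 = 2.06 V.
Assume saturation: I_D = ½ k_p V_ov² = 0.5 × 6.8 × 2.06² = 14.4 mA, giving V_SD = V_DD − I_D R_D = 5.09 − 14.4 × 0.101 = 3.63 V.
V_SD = 3.63 V ≥ V_ov = 2.06 V, confirming saturation.

I_D = 14.4 mA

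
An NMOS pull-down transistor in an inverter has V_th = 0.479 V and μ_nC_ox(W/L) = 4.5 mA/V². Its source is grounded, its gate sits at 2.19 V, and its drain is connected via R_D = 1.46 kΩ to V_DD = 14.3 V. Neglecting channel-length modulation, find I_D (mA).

I_D = 6.59 mA

V_GS = V_G = 2.19 V, so V_ov = 2.19 − 0.479 = 1.71 V.
Assume saturation: I_D = ½ k_n V_ov² = 0.5 × 4.5 × 1.71² = 6.59 mA, giving V_DS = V_DD − I_D R_D = 14.3 − 6.59 × 1.46 = 4.68 V.
V_DS = 4.68 V ≥ V_ov = 1.71 V, confirming saturation.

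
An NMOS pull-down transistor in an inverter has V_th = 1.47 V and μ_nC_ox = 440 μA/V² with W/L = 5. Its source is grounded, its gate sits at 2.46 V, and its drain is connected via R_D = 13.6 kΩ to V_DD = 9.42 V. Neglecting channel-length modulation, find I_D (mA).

I_D = 0.665 mA

V_GS = V_G = 2.46 V, so V_ov = 2.46 − 1.47 = 0.99 V.
k_n = μ_nC_ox · (W/L) = 2.2 mA/V².
Assume saturation: I_D = ½ k_n V_ov² = 0.5 × 2.2 × 0.99² = 1.08 mA, giving V_DS = V_DD − I_D R_D = 9.42 − 1.08 × 13.6 = -5.24 V.
But -5.24 V < V_ov = 0.99 V, so the device is actually in triode.
In triode I_D = k_n[V_ov V_DS − ½ V_DS²] and I_D = (V_DD − V_DS)/R_D. Equating: 15 V_DS² − 30.62 V_DS + 9.42 = 0, giving V_DS = 0.377 V (the root below V_ov).
I_D = (9.42 − 0.377) / 13.6 = 0.665 mA.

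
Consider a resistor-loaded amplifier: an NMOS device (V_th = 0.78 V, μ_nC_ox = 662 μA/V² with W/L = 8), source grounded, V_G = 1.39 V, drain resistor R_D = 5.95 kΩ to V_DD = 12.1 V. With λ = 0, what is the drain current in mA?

I_D = 0.985 mA

V_GS = V_G = 1.39 V, so V_ov = 1.39 − 0.78 = 0.61 V.
k_n = μ_nC_ox · (W/L) = 5.296 mA/V².
Assume saturation: I_D = ½ k_n V_ov² = 0.5 × 5.296 × 0.61² = 0.985 mA, giving V_DS = V_DD − I_D R_D = 12.1 − 0.985 × 5.95 = 6.24 V.
V_DS = 6.24 V ≥ V_ov = 0.61 V, confirming saturation.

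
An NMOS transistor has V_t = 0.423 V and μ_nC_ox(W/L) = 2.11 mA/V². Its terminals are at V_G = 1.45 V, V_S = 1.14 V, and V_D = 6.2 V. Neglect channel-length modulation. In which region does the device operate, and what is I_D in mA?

V_GS = V_G − V_S = 1.45 − 1.14 = 0.31 V; V_DS = V_D − V_S = 6.2 − 1.14 = 5.06 V.
V_GS = 0.31 V < V_t = 0.423 V, so the transistor is in cutoff.

Cutoff; I_D = 0 mA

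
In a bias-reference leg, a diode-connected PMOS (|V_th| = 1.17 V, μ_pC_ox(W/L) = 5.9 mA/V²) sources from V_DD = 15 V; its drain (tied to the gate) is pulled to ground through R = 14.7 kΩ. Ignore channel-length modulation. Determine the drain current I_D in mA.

With gate tied to drain, V_SG = V_SD ≥ V_SG − |V_th|, so the device is in saturation.
KCL at the drain: ½ k_p (V_SG − |V_th|)² = (V_DD − V_SG)/R.
Let x = V_SG − 1.17. Then 43.4 x² + x − 13.83 = 0, giving x = 0.553 V (positive root), so V_SG = 1.72 V.
I_D = (V_DD − V_SG)/R = (15 − 1.72) / 14.7 = 0.903 mA.

I_D = 0.903 mA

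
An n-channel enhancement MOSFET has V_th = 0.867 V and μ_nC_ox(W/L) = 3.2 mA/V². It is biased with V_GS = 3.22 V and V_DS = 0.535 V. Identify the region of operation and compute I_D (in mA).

V_ov = V_GS − V_th = 3.22 − 0.867 = 2.35 V.
Since V_DS = 0.535 V < V_ov = 2.35 V, the device is in the triode region.
I_D = k_n [V_ov · V_DS − ½ V_DS²] = 3.2 × [2.35 × 0.535 − 0.5 × 0.535²] = 3.57 mA.

Triode; I_D = 3.57 mA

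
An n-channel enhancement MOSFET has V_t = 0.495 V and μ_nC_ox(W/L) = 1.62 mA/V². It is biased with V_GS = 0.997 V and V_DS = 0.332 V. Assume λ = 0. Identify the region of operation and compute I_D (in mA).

Triode; I_D = 0.181 mA

V_ov = V_GS − V_t = 0.997 − 0.495 = 0.502 V.
Since V_DS = 0.332 V < V_ov = 0.502 V, the device is in the triode region.
I_D = k_n [V_ov · V_DS − ½ V_DS²] = 1.62 × [0.502 × 0.332 − 0.5 × 0.332²] = 0.181 mA.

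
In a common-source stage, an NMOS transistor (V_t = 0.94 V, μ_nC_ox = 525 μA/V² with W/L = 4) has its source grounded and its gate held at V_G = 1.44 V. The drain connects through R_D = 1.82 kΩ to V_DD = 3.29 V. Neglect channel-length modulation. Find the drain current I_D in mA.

I_D = 0.263 mA

V_GS = V_G = 1.44 V, so V_ov = 1.44 − 0.94 = 0.5 V.
k_n = μ_nC_ox · (W/L) = 2.1 mA/V².
Assume saturation: I_D = ½ k_n V_ov² = 0.5 × 2.1 × 0.5² = 0.263 mA, giving V_DS = V_DD − I_D R_D = 3.29 − 0.263 × 1.82 = 2.81 V.
V_DS = 2.81 V ≥ V_ov = 0.5 V, confirming saturation.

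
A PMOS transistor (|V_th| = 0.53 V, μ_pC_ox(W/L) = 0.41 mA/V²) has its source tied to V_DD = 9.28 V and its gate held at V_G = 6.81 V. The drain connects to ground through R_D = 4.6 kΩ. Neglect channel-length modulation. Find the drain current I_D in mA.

I_D = 0.772 mA

V_SG = V_DD − V_G = 9.28 − 6.81 = 2.47 V, so V_ov = 2.47 − 0.53 = 1.94 V.
Assume saturation: I_D = ½ k_p V_ov² = 0.5 × 0.41 × 1.94² = 0.772 mA, giving V_SD = V_DD − I_D R_D = 9.28 − 0.772 × 4.6 = 5.73 V.
V_SD = 5.73 V ≥ V_ov = 1.94 V, confirming saturation.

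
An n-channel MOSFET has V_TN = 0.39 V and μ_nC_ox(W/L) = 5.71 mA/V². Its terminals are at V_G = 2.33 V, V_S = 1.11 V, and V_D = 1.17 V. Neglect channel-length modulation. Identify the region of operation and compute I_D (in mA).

Triode; I_D = 0.274 mA

V_GS = V_G − V_S = 2.33 − 1.11 = 1.22 V; V_DS = V_D − V_S = 1.17 − 1.11 = 0.06 V.
V_ov = V_GS − V_TN = 1.22 − 0.39 = 0.83 V.
Since V_DS = 0.06 V < V_ov = 0.83 V, the device is in the triode region.
I_D = k_n [V_ov · V_DS − ½ V_DS²] = 5.71 × [0.83 × 0.06 − 0.5 × 0.06²] = 0.274 mA.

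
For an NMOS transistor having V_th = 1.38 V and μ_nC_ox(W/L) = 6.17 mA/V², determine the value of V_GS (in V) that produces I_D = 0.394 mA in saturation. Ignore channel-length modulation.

V_GS = 1.74 V

In saturation I_D = ½ k_n (V_GS − V_th)², so V_GS − V_th = √(2 I_D / k_n) = √(2 × 0.394 / 6.17) = 0.357 V.
V_GS = 1.38 + 0.357 = 1.74 V.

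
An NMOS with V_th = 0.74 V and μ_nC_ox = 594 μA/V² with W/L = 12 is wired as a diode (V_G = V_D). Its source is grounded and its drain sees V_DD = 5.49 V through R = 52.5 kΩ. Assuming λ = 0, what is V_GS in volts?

V_GS = 0.897 V

With gate tied to drain, V_GS = V_DS ≥ V_GS − V_th, so the device is in saturation.
k_n = μ_nC_ox · (W/L) = 7.128 mA/V².
KCL at the drain: ½ k_n (V_GS − V_th)² = (V_DD − V_GS)/R.
Let x = V_GS − 0.74. Then 187 x² + x − 4.75 = 0, giving x = 0.157 V (positive root), so V_GS = 0.897 V.
I_D = (V_DD − V_GS)/R = (5.49 − 0.897) / 52.5 = 0.0875 mA.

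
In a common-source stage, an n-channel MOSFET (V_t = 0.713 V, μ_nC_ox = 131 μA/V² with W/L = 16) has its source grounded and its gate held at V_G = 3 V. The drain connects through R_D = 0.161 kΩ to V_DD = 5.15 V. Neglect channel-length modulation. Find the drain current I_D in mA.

V_GS = V_G = 3 V, so V_ov = 3 − 0.713 = 2.29 V.
k_n = μ_nC_ox · (W/L) = 2.096 mA/V².
Assume saturation: I_D = ½ k_n V_ov² = 0.5 × 2.096 × 2.29² = 5.48 mA, giving V_DS = V_DD − I_D R_D = 5.15 − 5.48 × 0.161 = 4.27 V.
V_DS = 4.27 V ≥ V_ov = 2.29 V, confirming saturation.

I_D = 5.48 mA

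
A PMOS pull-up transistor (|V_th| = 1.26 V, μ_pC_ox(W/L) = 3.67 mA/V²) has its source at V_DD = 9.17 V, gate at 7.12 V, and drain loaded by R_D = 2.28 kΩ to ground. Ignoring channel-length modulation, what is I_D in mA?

I_D = 1.15 mA

V_SG = V_DD − V_G = 9.17 − 7.12 = 2.05 V, so V_ov = 2.05 − 1.26 = 0.79 V.
Assume saturation: I_D = ½ k_p V_ov² = 0.5 × 3.67 × 0.79² = 1.15 mA, giving V_SD = V_DD − I_D R_D = 9.17 − 1.15 × 2.28 = 6.56 V.
V_SD = 6.56 V ≥ V_ov = 0.79 V, confirming saturation.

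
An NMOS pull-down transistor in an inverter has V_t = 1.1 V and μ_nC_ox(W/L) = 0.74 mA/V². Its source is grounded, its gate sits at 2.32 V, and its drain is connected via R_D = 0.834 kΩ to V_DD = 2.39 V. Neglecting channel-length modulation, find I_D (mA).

V_GS = V_G = 2.32 V, so V_ov = 2.32 − 1.1 = 1.22 V.
Assume saturation: I_D = ½ k_n V_ov² = 0.5 × 0.74 × 1.22² = 0.551 mA, giving V_DS = V_DD − I_D R_D = 2.39 − 0.551 × 0.834 = 1.93 V.
V_DS = 1.93 V ≥ V_ov = 1.22 V, confirming saturation.

I_D = 0.551 mA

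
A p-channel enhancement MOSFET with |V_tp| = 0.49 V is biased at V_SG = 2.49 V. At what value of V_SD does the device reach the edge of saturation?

V_SD,sat = 2.00 V

The boundary between triode and saturation is V_SD = V_SG − |V_tp| = V_ov.
V_ov = 2.49 − 0.49 = 2 V.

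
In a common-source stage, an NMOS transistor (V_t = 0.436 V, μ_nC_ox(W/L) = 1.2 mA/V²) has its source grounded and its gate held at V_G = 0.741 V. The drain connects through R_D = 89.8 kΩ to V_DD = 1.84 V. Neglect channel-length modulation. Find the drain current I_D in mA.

I_D = 0.0198 mA

V_GS = V_G = 0.741 V, so V_ov = 0.741 − 0.436 = 0.305 V.
Assume saturation: I_D = ½ k_n V_ov² = 0.5 × 1.2 × 0.305² = 0.0558 mA, giving V_DS = V_DD − I_D R_D = 1.84 − 0.0558 × 89.8 = -3.17 V.
But -3.17 V < V_ov = 0.305 V, so the device is actually in triode.
In triode I_D = k_n[V_ov V_DS − ½ V_DS²] and I_D = (V_DD − V_DS)/R_D. Equating: 53.9 V_DS² − 33.87 V_DS + 1.84 = 0, giving V_DS = 0.0601 V (the root below V_ov).
I_D = (1.84 − 0.0601) / 89.8 = 0.0198 mA.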